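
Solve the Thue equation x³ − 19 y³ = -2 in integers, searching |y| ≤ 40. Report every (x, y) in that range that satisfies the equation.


The equation is x³ - 19y³ = -2. For fixed y, x³ = 19·y³ − 2, so a solution requires the RHS to be a perfect cube.
Strategy: iterate y from -40 to 40, compute RHS = 19·y³ − 2, and check whether it is a (positive or negative) perfect cube.
Check small values of y:
  y = 0: RHS = -2 is not a perfect cube.
  y = 1: RHS = 17 is not a perfect cube.
  y = -1: RHS = -21 is not a perfect cube.
  y = 2: RHS = 150 is not a perfect cube.
  y = -2: RHS = -154 is not a perfect cube.
  y = 3: RHS = 511 is not a perfect cube.
  y = -3: RHS = -515 is not a perfect cube.
Continuing the search up to |y| = 40 finds no solutions either.
No (x, y) in the scanned range satisfies the equation.

No integer solutions with |y| ≤ 40.


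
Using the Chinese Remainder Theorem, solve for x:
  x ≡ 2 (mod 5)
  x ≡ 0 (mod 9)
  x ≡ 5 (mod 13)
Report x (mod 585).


Moduli 5, 9, 13 are pairwise coprime; by CRT there is a unique solution modulo M = 5 · 9 · 13 = 585.
Solve pairwise, accumulating the modulus:
  Start with x ≡ 2 (mod 5).
  Combine with x ≡ 0 (mod 9): since gcd(5, 9) = 1, we get a unique residue mod 45.
    Write x = 2 + 5·t and substitute into x ≡ 0 (mod 9): 5·t ≡ 0 − 2 = -2 (mod 9).
    Reduce coefficients mod 9: 5·t ≡ 7 (mod 9).
    The inverse of 5 mod 9 is 2 (since 5·2 = 10 = 1·9 + 1), so t ≡ 2·7 = 14 ≡ 5 (mod 9).
    Then x = 2 + 5·5 = 27, valid modulo lcm(5, 9) = 45: x ≡ 27 (mod 45).
  Combine with x ≡ 5 (mod 13): since gcd(45, 13) = 1, we get a unique residue mod 585.
    Write x = 27 + 45·t and substitute into x ≡ 5 (mod 13): 45·t ≡ 5 − 27 = -22 (mod 13).
    Reduce coefficients mod 13: 6·t ≡ 4 (mod 13).
    The inverse of 6 mod 13 is 11 (since 6·11 = 66 = 5·13 + 1), so t ≡ 11·4 = 44 ≡ 5 (mod 13).
    Then x = 27 + 45·5 = 252, valid modulo lcm(45, 13) = 585: x ≡ 252 (mod 585).
Verify: 252 mod 5 = 2 ✓, 252 mod 9 = 0 ✓, 252 mod 13 = 5 ✓.

x ≡ 252 (mod 585).


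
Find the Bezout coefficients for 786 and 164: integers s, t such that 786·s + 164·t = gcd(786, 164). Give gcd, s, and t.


Euclidean algorithm on (786, 164) — divide until remainder is 0:
  786 = 4 · 164 + 130
  164 = 1 · 130 + 34
  130 = 3 · 34 + 28
  34 = 1 · 28 + 6
  28 = 4 · 6 + 4
  6 = 1 · 4 + 2
  4 = 2 · 2 + 0
gcd(786, 164) = 2.
Track Bezout coefficients alongside the remainders: start with r₀ = 786 = a·1 + b·0 (s = 1, t = 0) and r₁ = 164 = a·0 + b·1 (s = 0, t = 1); each new remainder r_{k+1} = r_{k-1} − q_k·r_k inherits s_{k+1} = s_{k-1} − q_k·s_k, t_{k+1} = t_{k-1} − q_k·t_k, so r_k = a·s_k + b·t_k at every step:
  q = 4: r = 130, s = 1 − 4·0 = 1, t = 0 − 4·1 = -4  (check: 786·1 + 164·(-4) = 130)
  q = 1: r = 34, s = 0 − 1·1 = -1, t = 1 − 1·(-4) = 5  (check: 786·(-1) + 164·5 = 34)
  q = 3: r = 28, s = 1 − 3·(-1) = 4, t = -4 − 3·5 = -19  (check: 786·4 + 164·(-19) = 28)
  q = 1: r = 6, s = -1 − 1·4 = -5, t = 5 − 1·(-19) = 24  (check: 786·(-5) + 164·24 = 6)
  q = 4: r = 4, s = 4 − 4·(-5) = 24, t = -19 − 4·24 = -115  (check: 786·24 + 164·(-115) = 4)
  q = 1: r = 2, s = -5 − 1·24 = -29, t = 24 − 1·(-115) = 139  (check: 786·(-29) + 164·139 = 2)
The row with r = 2 (the gcd) gives the Bezout coefficients s = -29, t = 139.
Result: 786 · (-29) + 164 · (139) = 2.

gcd(786, 164) = 2; s = -29, t = 139 (check: 786·(-29) + 164·139 = 2).


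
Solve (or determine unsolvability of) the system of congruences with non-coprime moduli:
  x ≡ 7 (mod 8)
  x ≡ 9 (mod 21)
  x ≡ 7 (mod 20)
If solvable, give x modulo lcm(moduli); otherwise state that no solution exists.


Moduli 8, 21, 20 are not pairwise coprime, so CRT works modulo lcm(m_i) when all pairwise compatibility conditions hold.
Pairwise compatibility: gcd(m_i, m_j) must divide a_i - a_j for every pair.
Merge one congruence at a time:
  Start: x ≡ 7 (mod 8).
  Combine with x ≡ 9 (mod 21): gcd(8, 21) = 1; 9 - 7 = 2, which IS divisible by 1, so compatible.
    Write x = 7 + 8·t and substitute into x ≡ 9 (mod 21): 8·t ≡ 9 − 7 = 2 (mod 21).
    The inverse of 8 mod 21 is 8 (since 8·8 = 64 = 3·21 + 1), so t ≡ 8·2 = 16 ≡ 16 (mod 21).
    Then x = 7 + 8·16 = 135, valid modulo lcm(8, 21) = 168: x ≡ 135 (mod 168).
  Combine with x ≡ 7 (mod 20): gcd(168, 20) = 4; 7 - 135 = -128, which IS divisible by 4, so compatible.
    Write x = 135 + 168·t and substitute into x ≡ 7 (mod 20): 168·t ≡ 7 − 135 = -128 (mod 20).
    Divide the congruence (and modulus) by g = 4: 42·t ≡ -32 (mod 5).
    Reduce coefficients mod 5: 2·t ≡ 3 (mod 5).
    The inverse of 2 mod 5 is 3 (since 2·3 = 6 = 1·5 + 1), so t ≡ 3·3 = 9 ≡ 4 (mod 5).
    Then x = 135 + 168·4 = 807, valid modulo lcm(168, 20) = 840: x ≡ 807 (mod 840).
Verify: 807 mod 8 = 7, 807 mod 21 = 9, 807 mod 20 = 7.

x ≡ 807 (mod 840).


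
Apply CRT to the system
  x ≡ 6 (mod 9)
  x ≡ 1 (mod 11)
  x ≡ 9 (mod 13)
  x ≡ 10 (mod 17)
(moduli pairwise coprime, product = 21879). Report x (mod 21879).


Product of moduli M = 9 · 11 · 13 · 17 = 21879.
Merge one congruence at a time:
  Start: x ≡ 6 (mod 9).
  Combine with x ≡ 1 (mod 11); new modulus lcm = 99.
    Write x = 6 + 9·t and substitute into x ≡ 1 (mod 11): 9·t ≡ 1 − 6 = -5 (mod 11).
    Reduce coefficients mod 11: 9·t ≡ 6 (mod 11).
    The inverse of 9 mod 11 is 5 (since 9·5 = 45 = 4·11 + 1), so t ≡ 5·6 = 30 ≡ 8 (mod 11).
    Then x = 6 + 9·8 = 78, valid modulo lcm(9, 11) = 99: x ≡ 78 (mod 99).
  Combine with x ≡ 9 (mod 13); new modulus lcm = 1287.
    Write x = 78 + 99·t and substitute into x ≡ 9 (mod 13): 99·t ≡ 9 − 78 = -69 (mod 13).
    Reduce coefficients mod 13: 8·t ≡ 9 (mod 13).
    The inverse of 8 mod 13 is 5 (since 8·5 = 40 = 3·13 + 1), so t ≡ 5·9 = 45 ≡ 6 (mod 13).
    Then x = 78 + 99·6 = 672, valid modulo lcm(99, 13) = 1287: x ≡ 672 (mod 1287).
  Combine with x ≡ 10 (mod 17); new modulus lcm = 21879.
    Write x = 672 + 1287·t and substitute into x ≡ 10 (mod 17): 1287·t ≡ 10 − 672 = -662 (mod 17).
    Reduce coefficients mod 17: 12·t ≡ 1 (mod 17).
    The inverse of 12 mod 17 is 10 (since 12·10 = 120 = 7·17 + 1), so t ≡ 10·1 = 10 ≡ 10 (mod 17).
    Then x = 672 + 1287·10 = 13542, valid modulo lcm(1287, 17) = 21879: x ≡ 13542 (mod 21879).
Verify against each original: 13542 mod 9 = 6, 13542 mod 11 = 1, 13542 mod 13 = 9, 13542 mod 17 = 10.

x ≡ 13542 (mod 21879).


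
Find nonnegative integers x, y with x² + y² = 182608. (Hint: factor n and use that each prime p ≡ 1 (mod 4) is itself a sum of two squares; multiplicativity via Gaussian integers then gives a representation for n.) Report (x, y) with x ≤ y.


Step 1: Factor n = 182608 = 2^4 · 101 · 113.
Step 2: Check the mod-4 condition on each prime factor: 2 = 2 (special); 101 ≡ 1 (mod 4), exponent 1; 113 ≡ 1 (mod 4), exponent 1.
All primes ≡ 3 (mod 4) appear to even exponent (or don't appear), so by the two-squares theorem n IS expressible as a sum of two squares.
Step 3: Build a representation. Group n = k² · m with k = 4 and m = 101 · 113 = 11413 (a product of primes ≡ 1 (mod 4)); a representation of m scales to one of n via (k·x)² + (k·y)² = k²(x² + y²). Each prime p ≡ 1 (mod 4) is itself a sum of two squares; find a² by testing p − a² for a perfect square:
  101: 101 − 1² = 100 = 10² ⇒ 101 = 1² + 10².
  113: 113 − 1² = 112, 113 − 2² = 109, 113 − 3² = 104, 113 − 4² = 97, 113 − 5² = 88, 113 − 6² = 77, 113 − 7² = 64 = 8² ⇒ 113 = 7² + 8².
  Combine using the Brahmagupta–Fibonacci identity (a² + b²)(c² + d²) = (ac − bd)² + (ad + bc)² = (ac + bd)² + (ad − bc)²:
  101 · 113 = 11413: from (1² + 10²)(7² + 8²), take (1·7 − 10·8, 1·8 + 10·7) = (7 − 80, 8 + 70) = (-73, 78); dropping signs (only squares matter) gives (73, 78); check 73² + 78² = 5329 + 6084 = 11413 ✓.
  Scale by k = 4: (4·73, 4·78) = (292, 312).
Step 4: Order so x ≤ y and verify: 292² + 312² = 85264 + 97344 = 182608 = n. ✓

n = 182608 = 292² + 312² (one valid representation with x ≤ y).


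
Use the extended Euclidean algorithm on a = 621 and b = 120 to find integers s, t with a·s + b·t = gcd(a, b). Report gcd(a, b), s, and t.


Euclidean algorithm on (621, 120) — divide until remainder is 0:
  621 = 5 · 120 + 21
  120 = 5 · 21 + 15
  21 = 1 · 15 + 6
  15 = 2 · 6 + 3
  6 = 2 · 3 + 0
gcd(621, 120) = 3.
Track Bezout coefficients alongside the remainders: start with r₀ = 621 = a·1 + b·0 (s = 1, t = 0) and r₁ = 120 = a·0 + b·1 (s = 0, t = 1); each new remainder r_{k+1} = r_{k-1} − q_k·r_k inherits s_{k+1} = s_{k-1} − q_k·s_k, t_{k+1} = t_{k-1} − q_k·t_k, so r_k = a·s_k + b·t_k at every step:
  q = 5: r = 21, s = 1 − 5·0 = 1, t = 0 − 5·1 = -5  (check: 621·1 + 120·(-5) = 21)
  q = 5: r = 15, s = 0 − 5·1 = -5, t = 1 − 5·(-5) = 26  (check: 621·(-5) + 120·26 = 15)
  q = 1: r = 6, s = 1 − 1·(-5) = 6, t = -5 − 1·26 = -31  (check: 621·6 + 120·(-31) = 6)
  q = 2: r = 3, s = -5 − 2·6 = -17, t = 26 − 2·(-31) = 88  (check: 621·(-17) + 120·88 = 3)
The row with r = 3 (the gcd) gives the Bezout coefficients s = -17, t = 88.
Result: 621 · (-17) + 120 · (88) = 3.

gcd(621, 120) = 3; s = -17, t = 88 (check: 621·(-17) + 120·88 = 3).


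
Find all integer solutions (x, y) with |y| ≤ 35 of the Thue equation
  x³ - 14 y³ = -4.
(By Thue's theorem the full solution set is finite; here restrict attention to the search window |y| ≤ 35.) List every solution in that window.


The equation is x³ - 14y³ = -4. For fixed y, x³ = 14·y³ − 4, so a solution requires the RHS to be a perfect cube.
Strategy: iterate y from -35 to 35, compute RHS = 14·y³ − 4, and check whether it is a (positive or negative) perfect cube.
Check small values of y:
  y = 0: RHS = -4 is not a perfect cube.
  y = 1: RHS = 10 is not a perfect cube.
  y = -1: RHS = -18 is not a perfect cube.
  y = 2: RHS = 108 is not a perfect cube.
  y = -2: RHS = -116 is not a perfect cube.
  y = 3: RHS = 374 is not a perfect cube.
  y = -3: RHS = -382 is not a perfect cube.
Continuing the search up to |y| = 35 finds no solutions either.
No (x, y) in the scanned range satisfies the equation.

No integer solutions with |y| ≤ 35.


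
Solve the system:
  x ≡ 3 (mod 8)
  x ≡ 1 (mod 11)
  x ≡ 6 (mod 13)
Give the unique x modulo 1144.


Moduli 8, 11, 13 are pairwise coprime; by CRT there is a unique solution modulo M = 8 · 11 · 13 = 1144.
Solve pairwise, accumulating the modulus:
  Start with x ≡ 3 (mod 8).
  Combine with x ≡ 1 (mod 11): since gcd(8, 11) = 1, we get a unique residue mod 88.
    Write x = 3 + 8·t and substitute into x ≡ 1 (mod 11): 8·t ≡ 1 − 3 = -2 (mod 11).
    Reduce coefficients mod 11: 8·t ≡ 9 (mod 11).
    The inverse of 8 mod 11 is 7 (since 8·7 = 56 = 5·11 + 1), so t ≡ 7·9 = 63 ≡ 8 (mod 11).
    Then x = 3 + 8·8 = 67, valid modulo lcm(8, 11) = 88: x ≡ 67 (mod 88).
  Combine with x ≡ 6 (mod 13): since gcd(88, 13) = 1, we get a unique residue mod 1144.
    Write x = 67 + 88·t and substitute into x ≡ 6 (mod 13): 88·t ≡ 6 − 67 = -61 (mod 13).
    Reduce coefficients mod 13: 10·t ≡ 4 (mod 13).
    The inverse of 10 mod 13 is 4 (since 10·4 = 40 = 3·13 + 1), so t ≡ 4·4 = 16 ≡ 3 (mod 13).
    Then x = 67 + 88·3 = 331, valid modulo lcm(88, 13) = 1144: x ≡ 331 (mod 1144).
Verify: 331 mod 8 = 3 ✓, 331 mod 11 = 1 ✓, 331 mod 13 = 6 ✓.

x ≡ 331 (mod 1144).


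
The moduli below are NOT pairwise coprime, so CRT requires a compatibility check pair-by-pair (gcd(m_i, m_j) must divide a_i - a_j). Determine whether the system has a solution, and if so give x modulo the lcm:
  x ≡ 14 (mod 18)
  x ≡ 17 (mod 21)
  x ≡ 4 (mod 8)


Moduli 18, 21, 8 are not pairwise coprime, so CRT works modulo lcm(m_i) when all pairwise compatibility conditions hold.
Pairwise compatibility: gcd(m_i, m_j) must divide a_i - a_j for every pair.
Merge one congruence at a time:
  Start: x ≡ 14 (mod 18).
  Combine with x ≡ 17 (mod 21): gcd(18, 21) = 3; 17 - 14 = 3, which IS divisible by 3, so compatible.
    Write x = 14 + 18·t and substitute into x ≡ 17 (mod 21): 18·t ≡ 17 − 14 = 3 (mod 21).
    Divide the congruence (and modulus) by g = 3: 6·t ≡ 1 (mod 7).
    The inverse of 6 mod 7 is 6 (since 6·6 = 36 = 5·7 + 1), so t ≡ 6·1 = 6 ≡ 6 (mod 7).
    Then x = 14 + 18·6 = 122, valid modulo lcm(18, 21) = 126: x ≡ 122 (mod 126).
  Combine with x ≡ 4 (mod 8): gcd(126, 8) = 2; 4 - 122 = -118, which IS divisible by 2, so compatible.
    Write x = 122 + 126·t and substitute into x ≡ 4 (mod 8): 126·t ≡ 4 − 122 = -118 (mod 8).
    Divide the congruence (and modulus) by g = 2: 63·t ≡ -59 (mod 4).
    Reduce coefficients mod 4: 3·t ≡ 1 (mod 4).
    The inverse of 3 mod 4 is 3 (since 3·3 = 9 = 2·4 + 1), so t ≡ 3·1 = 3 ≡ 3 (mod 4).
    Then x = 122 + 126·3 = 500, valid modulo lcm(126, 8) = 504: x ≡ 500 (mod 504).
Verify: 500 mod 18 = 14, 500 mod 21 = 17, 500 mod 8 = 4.

x ≡ 500 (mod 504).


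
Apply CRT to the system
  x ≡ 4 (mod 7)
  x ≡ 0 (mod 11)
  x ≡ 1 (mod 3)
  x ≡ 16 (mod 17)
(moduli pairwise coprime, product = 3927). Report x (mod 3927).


Product of moduli M = 7 · 11 · 3 · 17 = 3927.
Merge one congruence at a time:
  Start: x ≡ 4 (mod 7).
  Combine with x ≡ 0 (mod 11); new modulus lcm = 77.
    Write x = 4 + 7·t and substitute into x ≡ 0 (mod 11): 7·t ≡ 0 − 4 = -4 (mod 11).
    Reduce coefficients mod 11: 7·t ≡ 7 (mod 11).
    The inverse of 7 mod 11 is 8 (since 7·8 = 56 = 5·11 + 1), so t ≡ 8·7 = 56 ≡ 1 (mod 11).
    Then x = 4 + 7·1 = 11, valid modulo lcm(7, 11) = 77: x ≡ 11 (mod 77).
  Combine with x ≡ 1 (mod 3); new modulus lcm = 231.
    Write x = 11 + 77·t and substitute into x ≡ 1 (mod 3): 77·t ≡ 1 − 11 = -10 (mod 3).
    Reduce coefficients mod 3: 2·t ≡ 2 (mod 3).
    The inverse of 2 mod 3 is 2 (since 2·2 = 4 = 1·3 + 1), so t ≡ 2·2 = 4 ≡ 1 (mod 3).
    Then x = 11 + 77·1 = 88, valid modulo lcm(77, 3) = 231: x ≡ 88 (mod 231).
  Combine with x ≡ 16 (mod 17); new modulus lcm = 3927.
    Write x = 88 + 231·t and substitute into x ≡ 16 (mod 17): 231·t ≡ 16 − 88 = -72 (mod 17).
    Reduce coefficients mod 17: 10·t ≡ 13 (mod 17).
    The inverse of 10 mod 17 is 12 (since 10·12 = 120 = 7·17 + 1), so t ≡ 12·13 = 156 ≡ 3 (mod 17).
    Then x = 88 + 231·3 = 781, valid modulo lcm(231, 17) = 3927: x ≡ 781 (mod 3927).
Verify against each original: 781 mod 7 = 4, 781 mod 11 = 0, 781 mod 3 = 1, 781 mod 17 = 16.

x ≡ 781 (mod 3927).


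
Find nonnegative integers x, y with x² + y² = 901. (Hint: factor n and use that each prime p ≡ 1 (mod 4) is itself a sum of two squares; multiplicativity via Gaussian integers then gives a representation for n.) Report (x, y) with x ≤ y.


Step 1: Factor n = 901 = 17 · 53.
Step 2: Check the mod-4 condition on each prime factor: 17 ≡ 1 (mod 4), exponent 1; 53 ≡ 1 (mod 4), exponent 1.
All primes ≡ 3 (mod 4) appear to even exponent (or don't appear), so by the two-squares theorem n IS expressible as a sum of two squares.
Step 3: Build a representation. Here n = 17 · 53 is a product of primes ≡ 1 (mod 4). Each prime p ≡ 1 (mod 4) is itself a sum of two squares; find a² by testing p − a² for a perfect square:
  17: 17 − 1² = 16 = 4² ⇒ 17 = 1² + 4².
  53: 53 − 1² = 52, 53 − 2² = 49 = 7² ⇒ 53 = 2² + 7².
  Combine using the Brahmagupta–Fibonacci identity (a² + b²)(c² + d²) = (ac − bd)² + (ad + bc)² = (ac + bd)² + (ad − bc)²:
  17 · 53 = 901: from (1² + 4²)(2² + 7²), take (1·2 − 4·7, 1·7 + 4·2) = (2 − 28, 7 + 8) = (-26, 15); dropping signs (only squares matter) gives (26, 15); check 26² + 15² = 676 + 225 = 901 ✓.
Step 4: Order so x ≤ y and verify: 15² + 26² = 225 + 676 = 901 = n. ✓

n = 901 = 15² + 26² (one valid representation with x ≤ y).


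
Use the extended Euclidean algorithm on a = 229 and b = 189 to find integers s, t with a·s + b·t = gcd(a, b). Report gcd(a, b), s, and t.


Euclidean algorithm on (229, 189) — divide until remainder is 0:
  229 = 1 · 189 + 40
  189 = 4 · 40 + 29
  40 = 1 · 29 + 11
  29 = 2 · 11 + 7
  11 = 1 · 7 + 4
  7 = 1 · 4 + 3
  4 = 1 · 3 + 1
  3 = 3 · 1 + 0
gcd(229, 189) = 1.
Track Bezout coefficients alongside the remainders: start with r₀ = 229 = a·1 + b·0 (s = 1, t = 0) and r₁ = 189 = a·0 + b·1 (s = 0, t = 1); each new remainder r_{k+1} = r_{k-1} − q_k·r_k inherits s_{k+1} = s_{k-1} − q_k·s_k, t_{k+1} = t_{k-1} − q_k·t_k, so r_k = a·s_k + b·t_k at every step:
  q = 1: r = 40, s = 1 − 1·0 = 1, t = 0 − 1·1 = -1  (check: 229·1 + 189·(-1) = 40)
  q = 4: r = 29, s = 0 − 4·1 = -4, t = 1 − 4·(-1) = 5  (check: 229·(-4) + 189·5 = 29)
  q = 1: r = 11, s = 1 − 1·(-4) = 5, t = -1 − 1·5 = -6  (check: 229·5 + 189·(-6) = 11)
  q = 2: r = 7, s = -4 − 2·5 = -14, t = 5 − 2·(-6) = 17  (check: 229·(-14) + 189·17 = 7)
  q = 1: r = 4, s = 5 − 1·(-14) = 19, t = -6 − 1·17 = -23  (check: 229·19 + 189·(-23) = 4)
  q = 1: r = 3, s = -14 − 1·19 = -33, t = 17 − 1·(-23) = 40  (check: 229·(-33) + 189·40 = 3)
  q = 1: r = 1, s = 19 − 1·(-33) = 52, t = -23 − 1·40 = -63  (check: 229·52 + 189·(-63) = 1)
The row with r = 1 (the gcd) gives the Bezout coefficients s = 52, t = -63.
Result: 229 · (52) + 189 · (-63) = 1.

gcd(229, 189) = 1; s = 52, t = -63 (check: 229·52 + 189·(-63) = 1).


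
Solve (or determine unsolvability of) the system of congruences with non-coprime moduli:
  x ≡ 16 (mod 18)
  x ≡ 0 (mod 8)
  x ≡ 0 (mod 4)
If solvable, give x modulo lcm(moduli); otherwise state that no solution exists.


Moduli 18, 8, 4 are not pairwise coprime, so CRT works modulo lcm(m_i) when all pairwise compatibility conditions hold.
Pairwise compatibility: gcd(m_i, m_j) must divide a_i - a_j for every pair.
Merge one congruence at a time:
  Start: x ≡ 16 (mod 18).
  Combine with x ≡ 0 (mod 8): gcd(18, 8) = 2; 0 - 16 = -16, which IS divisible by 2, so compatible.
    Write x = 16 + 18·t and substitute into x ≡ 0 (mod 8): 18·t ≡ 0 − 16 = -16 (mod 8).
    Divide the congruence (and modulus) by g = 2: 9·t ≡ -8 (mod 4).
    Reduce coefficients mod 4: 1·t ≡ 0 (mod 4).
    So t ≡ 0 (mod 4).
    Then x = 16 + 18·0 = 16, valid modulo lcm(18, 8) = 72: x ≡ 16 (mod 72).
  Combine with x ≡ 0 (mod 4): gcd(72, 4) = 4; 0 - 16 = -16, which IS divisible by 4, so compatible.
    Write x = 16 + 72·t and substitute into x ≡ 0 (mod 4): 72·t ≡ 0 − 16 = -16 (mod 4).
    Divide the congruence (and modulus) by g = 4: 18·t ≡ -4 (mod 1).
    Modulo 1 every t works; take t = 0.
    Then x = 16 + 72·0 = 16, valid modulo lcm(72, 4) = 72: x ≡ 16 (mod 72).
Verify: 16 mod 18 = 16, 16 mod 8 = 0, 16 mod 4 = 0.

x ≡ 16 (mod 72).


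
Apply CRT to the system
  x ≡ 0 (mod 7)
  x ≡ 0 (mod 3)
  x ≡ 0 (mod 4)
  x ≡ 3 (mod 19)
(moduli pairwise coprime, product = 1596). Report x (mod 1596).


Product of moduli M = 7 · 3 · 4 · 19 = 1596.
Merge one congruence at a time:
  Start: x ≡ 0 (mod 7).
  Combine with x ≡ 0 (mod 3); new modulus lcm = 21.
    Write x = 0 + 7·t and substitute into x ≡ 0 (mod 3): 7·t ≡ 0 − 0 = 0 (mod 3).
    Reduce coefficients mod 3: 1·t ≡ 0 (mod 3).
    So t ≡ 0 (mod 3).
    Then x = 0 + 7·0 = 0, valid modulo lcm(7, 3) = 21: x ≡ 0 (mod 21).
  Combine with x ≡ 0 (mod 4); new modulus lcm = 84.
    Write x = 0 + 21·t and substitute into x ≡ 0 (mod 4): 21·t ≡ 0 − 0 = 0 (mod 4).
    Reduce coefficients mod 4: 1·t ≡ 0 (mod 4).
    So t ≡ 0 (mod 4).
    Then x = 0 + 21·0 = 0, valid modulo lcm(21, 4) = 84: x ≡ 0 (mod 84).
  Combine with x ≡ 3 (mod 19); new modulus lcm = 1596.
    Write x = 0 + 84·t and substitute into x ≡ 3 (mod 19): 84·t ≡ 3 − 0 = 3 (mod 19).
    Reduce coefficients mod 19: 8·t ≡ 3 (mod 19).
    The inverse of 8 mod 19 is 12 (since 8·12 = 96 = 5·19 + 1), so t ≡ 12·3 = 36 ≡ 17 (mod 19).
    Then x = 0 + 84·17 = 1428, valid modulo lcm(84, 19) = 1596: x ≡ 1428 (mod 1596).
Verify against each original: 1428 mod 7 = 0, 1428 mod 3 = 0, 1428 mod 4 = 0, 1428 mod 19 = 3.

x ≡ 1428 (mod 1596).


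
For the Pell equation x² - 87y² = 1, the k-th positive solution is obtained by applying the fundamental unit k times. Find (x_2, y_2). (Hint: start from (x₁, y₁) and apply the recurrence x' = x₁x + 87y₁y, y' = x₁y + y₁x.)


Step 1: Find the fundamental solution (x₁, y₁) of x² - 87y² = 1.
  Expand √87 as a continued fraction. a₀ = ⌊√87⌋ = 9; iterate m_{k+1} = d_k·a_k − m_k, d_{k+1} = (87 − m_{k+1}²)/d_k, a_{k+1} = ⌊(a₀ + m_{k+1})/d_{k+1}⌋ (starting m₀ = 0, d₀ = 1), with convergents p_k = a_k·p_{k-1} + p_{k-2}, q_k = a_k·q_{k-1} + q_{k-2} (p₋₁ = 1, q₋₁ = 0):
  k = 0: a₀ = 9; p₀/q₀ = 9/1; p₀² − 87·q₀² = 81 − 87 = -6.
  k = 1: m = 9, d = 6, a = ⌊(9 + 9)/6⌋ = 3; p/q = (3·9 + 1)/(3·1 + 0) = 28/3; p² − 87·q² = 784 − 783 = 1.
  The first convergent with p² − 87·q² = 1 gives the fundamental solution (x₁, y₁) = (28, 3).
Step 2: Apply the recurrence (x_{n+1}, y_{n+1}) = (x₁x_n + 87y₁y_n, x₁y_n + y₁x_n) repeatedly.
  From (x_1, y_1) = (28, 3): x_2 = 28·28 + 87·3·3 = 1567; y_2 = 28·3 + 3·28 = 168.
Step 3: Verify x_2² - 87·y_2² = 2455489 - 2455488 = 1 (should be 1). ✓

(x_1, y_1) = (28, 3); (x_2, y_2) = (1567, 168).


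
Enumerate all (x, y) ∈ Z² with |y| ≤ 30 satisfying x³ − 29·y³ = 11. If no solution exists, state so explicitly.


The equation is x³ - 29y³ = 11. For fixed y, x³ = 29·y³ + 11, so a solution requires the RHS to be a perfect cube.
Strategy: iterate y from -30 to 30, compute RHS = 29·y³ + 11, and check whether it is a (positive or negative) perfect cube.
Check small values of y:
  y = 0: RHS = 11 is not a perfect cube.
  y = 1: RHS = 40 is not a perfect cube.
  y = -1: RHS = -18 is not a perfect cube.
  y = 2: RHS = 243 is not a perfect cube.
  y = -2: RHS = -221 is not a perfect cube.
  y = 3: RHS = 794 is not a perfect cube.
  y = -3: RHS = -772 is not a perfect cube.
Continuing the search up to |y| = 30 finds no solutions either.
No (x, y) in the scanned range satisfies the equation.

No integer solutions with |y| ≤ 30.


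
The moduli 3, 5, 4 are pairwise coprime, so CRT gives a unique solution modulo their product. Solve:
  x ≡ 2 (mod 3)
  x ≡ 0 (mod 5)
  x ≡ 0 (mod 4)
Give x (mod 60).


Moduli 3, 5, 4 are pairwise coprime; by CRT there is a unique solution modulo M = 3 · 5 · 4 = 60.
Solve pairwise, accumulating the modulus:
  Start with x ≡ 2 (mod 3).
  Combine with x ≡ 0 (mod 5): since gcd(3, 5) = 1, we get a unique residue mod 15.
    Write x = 2 + 3·t and substitute into x ≡ 0 (mod 5): 3·t ≡ 0 − 2 = -2 (mod 5).
    Reduce coefficients mod 5: 3·t ≡ 3 (mod 5).
    The inverse of 3 mod 5 is 2 (since 3·2 = 6 = 1·5 + 1), so t ≡ 2·3 = 6 ≡ 1 (mod 5).
    Then x = 2 + 3·1 = 5, valid modulo lcm(3, 5) = 15: x ≡ 5 (mod 15).
  Combine with x ≡ 0 (mod 4): since gcd(15, 4) = 1, we get a unique residue mod 60.
    Write x = 5 + 15·t and substitute into x ≡ 0 (mod 4): 15·t ≡ 0 − 5 = -5 (mod 4).
    Reduce coefficients mod 4: 3·t ≡ 3 (mod 4).
    The inverse of 3 mod 4 is 3 (since 3·3 = 9 = 2·4 + 1), so t ≡ 3·3 = 9 ≡ 1 (mod 4).
    Then x = 5 + 15·1 = 20, valid modulo lcm(15, 4) = 60: x ≡ 20 (mod 60).
Verify: 20 mod 3 = 2 ✓, 20 mod 5 = 0 ✓, 20 mod 4 = 0 ✓.

x ≡ 20 (mod 60).


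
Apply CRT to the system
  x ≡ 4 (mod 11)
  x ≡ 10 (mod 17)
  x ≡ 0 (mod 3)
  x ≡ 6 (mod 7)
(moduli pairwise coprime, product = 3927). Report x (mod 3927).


Product of moduli M = 11 · 17 · 3 · 7 = 3927.
Merge one congruence at a time:
  Start: x ≡ 4 (mod 11).
  Combine with x ≡ 10 (mod 17); new modulus lcm = 187.
    Write x = 4 + 11·t and substitute into x ≡ 10 (mod 17): 11·t ≡ 10 − 4 = 6 (mod 17).
    The inverse of 11 mod 17 is 14 (since 11·14 = 154 = 9·17 + 1), so t ≡ 14·6 = 84 ≡ 16 (mod 17).
    Then x = 4 + 11·16 = 180, valid modulo lcm(11, 17) = 187: x ≡ 180 (mod 187).
  Combine with x ≡ 0 (mod 3); new modulus lcm = 561.
    Write x = 180 + 187·t and substitute into x ≡ 0 (mod 3): 187·t ≡ 0 − 180 = -180 (mod 3).
    Reduce coefficients mod 3: 1·t ≡ 0 (mod 3).
    So t ≡ 0 (mod 3).
    Then x = 180 + 187·0 = 180, valid modulo lcm(187, 3) = 561: x ≡ 180 (mod 561).
  Combine with x ≡ 6 (mod 7); new modulus lcm = 3927.
    Write x = 180 + 561·t and substitute into x ≡ 6 (mod 7): 561·t ≡ 6 − 180 = -174 (mod 7).
    Reduce coefficients mod 7: 1·t ≡ 1 (mod 7).
    So t ≡ 1 (mod 7).
    Then x = 180 + 561·1 = 741, valid modulo lcm(561, 7) = 3927: x ≡ 741 (mod 3927).
Verify against each original: 741 mod 11 = 4, 741 mod 17 = 10, 741 mod 3 = 0, 741 mod 7 = 6.

x ≡ 741 (mod 3927).


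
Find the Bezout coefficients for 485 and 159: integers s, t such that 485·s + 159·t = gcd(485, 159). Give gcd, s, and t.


Euclidean algorithm on (485, 159) — divide until remainder is 0:
  485 = 3 · 159 + 8
  159 = 19 · 8 + 7
  8 = 1 · 7 + 1
  7 = 7 · 1 + 0
gcd(485, 159) = 1.
Track Bezout coefficients alongside the remainders: start with r₀ = 485 = a·1 + b·0 (s = 1, t = 0) and r₁ = 159 = a·0 + b·1 (s = 0, t = 1); each new remainder r_{k+1} = r_{k-1} − q_k·r_k inherits s_{k+1} = s_{k-1} − q_k·s_k, t_{k+1} = t_{k-1} − q_k·t_k, so r_k = a·s_k + b·t_k at every step:
  q = 3: r = 8, s = 1 − 3·0 = 1, t = 0 − 3·1 = -3  (check: 485·1 + 159·(-3) = 8)
  q = 19: r = 7, s = 0 − 19·1 = -19, t = 1 − 19·(-3) = 58  (check: 485·(-19) + 159·58 = 7)
  q = 1: r = 1, s = 1 − 1·(-19) = 20, t = -3 − 1·58 = -61  (check: 485·20 + 159·(-61) = 1)
The row with r = 1 (the gcd) gives the Bezout coefficients s = 20, t = -61.
Result: 485 · (20) + 159 · (-61) = 1.

gcd(485, 159) = 1; s = 20, t = -61 (check: 485·20 + 159·(-61) = 1).


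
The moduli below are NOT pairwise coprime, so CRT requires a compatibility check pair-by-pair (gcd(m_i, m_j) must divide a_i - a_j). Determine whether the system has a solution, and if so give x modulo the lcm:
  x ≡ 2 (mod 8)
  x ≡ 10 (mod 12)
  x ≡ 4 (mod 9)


Moduli 8, 12, 9 are not pairwise coprime, so CRT works modulo lcm(m_i) when all pairwise compatibility conditions hold.
Pairwise compatibility: gcd(m_i, m_j) must divide a_i - a_j for every pair.
Merge one congruence at a time:
  Start: x ≡ 2 (mod 8).
  Combine with x ≡ 10 (mod 12): gcd(8, 12) = 4; 10 - 2 = 8, which IS divisible by 4, so compatible.
    Write x = 2 + 8·t and substitute into x ≡ 10 (mod 12): 8·t ≡ 10 − 2 = 8 (mod 12).
    Divide the congruence (and modulus) by g = 4: 2·t ≡ 2 (mod 3).
    The inverse of 2 mod 3 is 2 (since 2·2 = 4 = 1·3 + 1), so t ≡ 2·2 = 4 ≡ 1 (mod 3).
    Then x = 2 + 8·1 = 10, valid modulo lcm(8, 12) = 24: x ≡ 10 (mod 24).
  Combine with x ≡ 4 (mod 9): gcd(24, 9) = 3; 4 - 10 = -6, which IS divisible by 3, so compatible.
    Write x = 10 + 24·t and substitute into x ≡ 4 (mod 9): 24·t ≡ 4 − 10 = -6 (mod 9).
    Divide the congruence (and modulus) by g = 3: 8·t ≡ -2 (mod 3).
    Reduce coefficients mod 3: 2·t ≡ 1 (mod 3).
    The inverse of 2 mod 3 is 2 (since 2·2 = 4 = 1·3 + 1), so t ≡ 2·1 = 2 ≡ 2 (mod 3).
    Then x = 10 + 24·2 = 58, valid modulo lcm(24, 9) = 72: x ≡ 58 (mod 72).
Verify: 58 mod 8 = 2, 58 mod 12 = 10, 58 mod 9 = 4.

x ≡ 58 (mod 72).


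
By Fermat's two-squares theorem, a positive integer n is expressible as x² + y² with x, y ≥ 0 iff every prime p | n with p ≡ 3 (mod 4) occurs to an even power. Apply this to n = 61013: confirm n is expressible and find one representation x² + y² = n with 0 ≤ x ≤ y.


Step 1: Factor n = 61013 = 17 · 37 · 97.
Step 2: Check the mod-4 condition on each prime factor: 17 ≡ 1 (mod 4), exponent 1; 37 ≡ 1 (mod 4), exponent 1; 97 ≡ 1 (mod 4), exponent 1.
All primes ≡ 3 (mod 4) appear to even exponent (or don't appear), so by the two-squares theorem n IS expressible as a sum of two squares.
Step 3: Build a representation. Here n = 17 · 37 · 97 is a product of primes ≡ 1 (mod 4). Each prime p ≡ 1 (mod 4) is itself a sum of two squares; find a² by testing p − a² for a perfect square:
  17: 17 − 1² = 16 = 4² ⇒ 17 = 1² + 4².
  37: 37 − 1² = 36 = 6² ⇒ 37 = 1² + 6².
  97: 97 − 1² = 96, 97 − 2² = 93, 97 − 3² = 88, 97 − 4² = 81 = 9² ⇒ 97 = 4² + 9².
  Combine using the Brahmagupta–Fibonacci identity (a² + b²)(c² + d²) = (ac − bd)² + (ad + bc)² = (ac + bd)² + (ad − bc)²:
  17 · 37 = 629: from (1² + 4²)(1² + 6²), take (1·1 − 4·6, 1·6 + 4·1) = (1 − 24, 6 + 4) = (-23, 10); dropping signs (only squares matter) gives (23, 10); check 23² + 10² = 529 + 100 = 629 ✓.
  629 · 97 = 61013: from (23² + 10²)(4² + 9²), take (23·4 − 10·9, 23·9 + 10·4) = (92 − 90, 207 + 40) = (2, 247); check 2² + 247² = 4 + 61009 = 61013 ✓.
Step 4: Order so x ≤ y and verify: 2² + 247² = 4 + 61009 = 61013 = n. ✓

n = 61013 = 2² + 247² (one valid representation with x ≤ y).


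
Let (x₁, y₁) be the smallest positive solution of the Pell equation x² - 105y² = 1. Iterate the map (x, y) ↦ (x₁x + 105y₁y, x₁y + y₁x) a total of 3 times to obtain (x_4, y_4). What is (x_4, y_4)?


Step 1: Find the fundamental solution (x₁, y₁) of x² - 105y² = 1.
  Expand √105 as a continued fraction. a₀ = ⌊√105⌋ = 10; iterate m_{k+1} = d_k·a_k − m_k, d_{k+1} = (105 − m_{k+1}²)/d_k, a_{k+1} = ⌊(a₀ + m_{k+1})/d_{k+1}⌋ (starting m₀ = 0, d₀ = 1), with convergents p_k = a_k·p_{k-1} + p_{k-2}, q_k = a_k·q_{k-1} + q_{k-2} (p₋₁ = 1, q₋₁ = 0):
  k = 0: a₀ = 10; p₀/q₀ = 10/1; p₀² − 105·q₀² = 100 − 105 = -5.
  k = 1: m = 10, d = 5, a = ⌊(10 + 10)/5⌋ = 4; p/q = (4·10 + 1)/(4·1 + 0) = 41/4; p² − 105·q² = 1681 − 1680 = 1.
  The first convergent with p² − 105·q² = 1 gives the fundamental solution (x₁, y₁) = (41, 4).
Step 2: Apply the recurrence (x_{n+1}, y_{n+1}) = (x₁x_n + 105y₁y_n, x₁y_n + y₁x_n) repeatedly.
  From (x_1, y_1) = (41, 4): x_2 = 41·41 + 105·4·4 = 3361; y_2 = 41·4 + 4·41 = 328.
  From (x_2, y_2) = (3361, 328): x_3 = 41·3361 + 105·4·328 = 275561; y_3 = 41·328 + 4·3361 = 26892.
  From (x_3, y_3) = (275561, 26892): x_4 = 41·275561 + 105·4·26892 = 22592641; y_4 = 41·26892 + 4·275561 = 2204816.
Step 3: Verify x_4² - 105·y_4² = 510427427354881 - 510427427354880 = 1 (should be 1). ✓

(x_1, y_1) = (41, 4); (x_4, y_4) = (22592641, 2204816).


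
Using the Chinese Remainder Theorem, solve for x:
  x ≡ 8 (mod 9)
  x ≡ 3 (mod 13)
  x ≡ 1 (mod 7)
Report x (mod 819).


Moduli 9, 13, 7 are pairwise coprime; by CRT there is a unique solution modulo M = 9 · 13 · 7 = 819.
Solve pairwise, accumulating the modulus:
  Start with x ≡ 8 (mod 9).
  Combine with x ≡ 3 (mod 13): since gcd(9, 13) = 1, we get a unique residue mod 117.
    Write x = 8 + 9·t and substitute into x ≡ 3 (mod 13): 9·t ≡ 3 − 8 = -5 (mod 13).
    Reduce coefficients mod 13: 9·t ≡ 8 (mod 13).
    The inverse of 9 mod 13 is 3 (since 9·3 = 27 = 2·13 + 1), so t ≡ 3·8 = 24 ≡ 11 (mod 13).
    Then x = 8 + 9·11 = 107, valid modulo lcm(9, 13) = 117: x ≡ 107 (mod 117).
  Combine with x ≡ 1 (mod 7): since gcd(117, 7) = 1, we get a unique residue mod 819.
    Write x = 107 + 117·t and substitute into x ≡ 1 (mod 7): 117·t ≡ 1 − 107 = -106 (mod 7).
    Reduce coefficients mod 7: 5·t ≡ 6 (mod 7).
    The inverse of 5 mod 7 is 3 (since 5·3 = 15 = 2·7 + 1), so t ≡ 3·6 = 18 ≡ 4 (mod 7).
    Then x = 107 + 117·4 = 575, valid modulo lcm(117, 7) = 819: x ≡ 575 (mod 819).
Verify: 575 mod 9 = 8 ✓, 575 mod 13 = 3 ✓, 575 mod 7 = 1 ✓.

x ≡ 575 (mod 819).


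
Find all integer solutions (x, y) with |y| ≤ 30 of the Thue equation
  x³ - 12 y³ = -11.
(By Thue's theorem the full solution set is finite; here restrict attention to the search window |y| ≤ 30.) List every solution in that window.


The equation is x³ - 12y³ = -11. For fixed y, x³ = 12·y³ − 11, so a solution requires the RHS to be a perfect cube.
Strategy: iterate y from -30 to 30, compute RHS = 12·y³ − 11, and check whether it is a (positive or negative) perfect cube.
Check small values of y:
  y = 0: RHS = -11 is not a perfect cube.
  y = 1: RHS = 1 = (1)³ ⇒ x = 1 works.
  y = -1: RHS = -23 is not a perfect cube.
  y = 2: RHS = 85 is not a perfect cube.
  y = -2: RHS = -107 is not a perfect cube.
  y = 3: RHS = 313 is not a perfect cube.
  y = -3: RHS = -335 is not a perfect cube.
Continuing the search up to |y| = 30 finds no further solutions beyond those listed.
Collected solutions: (1, 1).

Solutions (with |y| ≤ 30): (1, 1).


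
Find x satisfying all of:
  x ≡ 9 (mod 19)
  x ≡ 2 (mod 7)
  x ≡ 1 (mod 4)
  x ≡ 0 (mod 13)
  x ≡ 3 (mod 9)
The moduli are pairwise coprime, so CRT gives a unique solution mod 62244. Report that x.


Product of moduli M = 19 · 7 · 4 · 13 · 9 = 62244.
Merge one congruence at a time:
  Start: x ≡ 9 (mod 19).
  Combine with x ≡ 2 (mod 7); new modulus lcm = 133.
    Write x = 9 + 19·t and substitute into x ≡ 2 (mod 7): 19·t ≡ 2 − 9 = -7 (mod 7).
    Reduce coefficients mod 7: 5·t ≡ 0 (mod 7).
    The inverse of 5 mod 7 is 3 (since 5·3 = 15 = 2·7 + 1), so t ≡ 3·0 = 0 ≡ 0 (mod 7).
    Then x = 9 + 19·0 = 9, valid modulo lcm(19, 7) = 133: x ≡ 9 (mod 133).
  Combine with x ≡ 1 (mod 4); new modulus lcm = 532.
    Write x = 9 + 133·t and substitute into x ≡ 1 (mod 4): 133·t ≡ 1 − 9 = -8 (mod 4).
    Reduce coefficients mod 4: 1·t ≡ 0 (mod 4).
    So t ≡ 0 (mod 4).
    Then x = 9 + 133·0 = 9, valid modulo lcm(133, 4) = 532: x ≡ 9 (mod 532).
  Combine with x ≡ 0 (mod 13); new modulus lcm = 6916.
    Write x = 9 + 532·t and substitute into x ≡ 0 (mod 13): 532·t ≡ 0 − 9 = -9 (mod 13).
    Reduce coefficients mod 13: 12·t ≡ 4 (mod 13).
    The inverse of 12 mod 13 is 12 (since 12·12 = 144 = 11·13 + 1), so t ≡ 12·4 = 48 ≡ 9 (mod 13).
    Then x = 9 + 532·9 = 4797, valid modulo lcm(532, 13) = 6916: x ≡ 4797 (mod 6916).
  Combine with x ≡ 3 (mod 9); new modulus lcm = 62244.
    Write x = 4797 + 6916·t and substitute into x ≡ 3 (mod 9): 6916·t ≡ 3 − 4797 = -4794 (mod 9).
    Reduce coefficients mod 9: 4·t ≡ 3 (mod 9).
    The inverse of 4 mod 9 is 7 (since 4·7 = 28 = 3·9 + 1), so t ≡ 7·3 = 21 ≡ 3 (mod 9).
    Then x = 4797 + 6916·3 = 25545, valid modulo lcm(6916, 9) = 62244: x ≡ 25545 (mod 62244).
Verify against each original: 25545 mod 19 = 9, 25545 mod 7 = 2, 25545 mod 4 = 1, 25545 mod 13 = 0, 25545 mod 9 = 3.

x ≡ 25545 (mod 62244).


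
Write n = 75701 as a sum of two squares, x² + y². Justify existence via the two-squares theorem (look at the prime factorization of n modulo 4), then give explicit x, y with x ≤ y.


Step 1: Factor n = 75701 = 17 · 61 · 73.
Step 2: Check the mod-4 condition on each prime factor: 17 ≡ 1 (mod 4), exponent 1; 61 ≡ 1 (mod 4), exponent 1; 73 ≡ 1 (mod 4), exponent 1.
All primes ≡ 3 (mod 4) appear to even exponent (or don't appear), so by the two-squares theorem n IS expressible as a sum of two squares.
Step 3: Build a representation. Here n = 17 · 61 · 73 is a product of primes ≡ 1 (mod 4). Each prime p ≡ 1 (mod 4) is itself a sum of two squares; find a² by testing p − a² for a perfect square:
  17: 17 − 1² = 16 = 4² ⇒ 17 = 1² + 4².
  61: 61 − 1² = 60, 61 − 2² = 57, 61 − 3² = 52, 61 − 4² = 45, 61 − 5² = 36 = 6² ⇒ 61 = 5² + 6².
  73: 73 − 1² = 72, 73 − 2² = 69, 73 − 3² = 64 = 8² ⇒ 73 = 3² + 8².
  Combine using the Brahmagupta–Fibonacci identity (a² + b²)(c² + d²) = (ac − bd)² + (ad + bc)² = (ac + bd)² + (ad − bc)²:
  17 · 61 = 1037: from (1² + 4²)(5² + 6²), take (1·5 − 4·6, 1·6 + 4·5) = (5 − 24, 6 + 20) = (-19, 26); dropping signs (only squares matter) gives (19, 26); check 19² + 26² = 361 + 676 = 1037 ✓.
  1037 · 73 = 75701: from (19² + 26²)(3² + 8²), take (19·3 − 26·8, 19·8 + 26·3) = (57 − 208, 152 + 78) = (-151, 230); dropping signs (only squares matter) gives (151, 230); check 151² + 230² = 22801 + 52900 = 75701 ✓.
Step 4: Order so x ≤ y and verify: 151² + 230² = 22801 + 52900 = 75701 = n. ✓

n = 75701 = 151² + 230² (one valid representation with x ≤ y).


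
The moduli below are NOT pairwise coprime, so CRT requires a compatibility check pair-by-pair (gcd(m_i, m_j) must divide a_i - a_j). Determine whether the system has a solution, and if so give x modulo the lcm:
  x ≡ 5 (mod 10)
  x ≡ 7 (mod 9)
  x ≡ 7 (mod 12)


Moduli 10, 9, 12 are not pairwise coprime, so CRT works modulo lcm(m_i) when all pairwise compatibility conditions hold.
Pairwise compatibility: gcd(m_i, m_j) must divide a_i - a_j for every pair.
Merge one congruence at a time:
  Start: x ≡ 5 (mod 10).
  Combine with x ≡ 7 (mod 9): gcd(10, 9) = 1; 7 - 5 = 2, which IS divisible by 1, so compatible.
    Write x = 5 + 10·t and substitute into x ≡ 7 (mod 9): 10·t ≡ 7 − 5 = 2 (mod 9).
    Reduce coefficients mod 9: 1·t ≡ 2 (mod 9).
    So t ≡ 2 (mod 9).
    Then x = 5 + 10·2 = 25, valid modulo lcm(10, 9) = 90: x ≡ 25 (mod 90).
  Combine with x ≡ 7 (mod 12): gcd(90, 12) = 6; 7 - 25 = -18, which IS divisible by 6, so compatible.
    Write x = 25 + 90·t and substitute into x ≡ 7 (mod 12): 90·t ≡ 7 − 25 = -18 (mod 12).
    Divide the congruence (and modulus) by g = 6: 15·t ≡ -3 (mod 2).
    Reduce coefficients mod 2: 1·t ≡ 1 (mod 2).
    So t ≡ 1 (mod 2).
    Then x = 25 + 90·1 = 115, valid modulo lcm(90, 12) = 180: x ≡ 115 (mod 180).
Verify: 115 mod 10 = 5, 115 mod 9 = 7, 115 mod 12 = 7.

x ≡ 115 (mod 180).


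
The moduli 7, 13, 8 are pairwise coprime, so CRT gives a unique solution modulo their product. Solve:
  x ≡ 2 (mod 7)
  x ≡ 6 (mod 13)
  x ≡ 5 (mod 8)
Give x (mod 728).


Moduli 7, 13, 8 are pairwise coprime; by CRT there is a unique solution modulo M = 7 · 13 · 8 = 728.
Solve pairwise, accumulating the modulus:
  Start with x ≡ 2 (mod 7).
  Combine with x ≡ 6 (mod 13): since gcd(7, 13) = 1, we get a unique residue mod 91.
    Write x = 2 + 7·t and substitute into x ≡ 6 (mod 13): 7·t ≡ 6 − 2 = 4 (mod 13).
    The inverse of 7 mod 13 is 2 (since 7·2 = 14 = 1·13 + 1), so t ≡ 2·4 = 8 ≡ 8 (mod 13).
    Then x = 2 + 7·8 = 58, valid modulo lcm(7, 13) = 91: x ≡ 58 (mod 91).
  Combine with x ≡ 5 (mod 8): since gcd(91, 8) = 1, we get a unique residue mod 728.
    Write x = 58 + 91·t and substitute into x ≡ 5 (mod 8): 91·t ≡ 5 − 58 = -53 (mod 8).
    Reduce coefficients mod 8: 3·t ≡ 3 (mod 8).
    The inverse of 3 mod 8 is 3 (since 3·3 = 9 = 1·8 + 1), so t ≡ 3·3 = 9 ≡ 1 (mod 8).
    Then x = 58 + 91·1 = 149, valid modulo lcm(91, 8) = 728: x ≡ 149 (mod 728).
Verify: 149 mod 7 = 2 ✓, 149 mod 13 = 6 ✓, 149 mod 8 = 5 ✓.

x ≡ 149 (mod 728).


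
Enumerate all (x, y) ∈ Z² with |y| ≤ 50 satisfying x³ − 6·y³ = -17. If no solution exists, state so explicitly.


The equation is x³ - 6y³ = -17. For fixed y, x³ = 6·y³ − 17, so a solution requires the RHS to be a perfect cube.
Strategy: iterate y from -50 to 50, compute RHS = 6·y³ − 17, and check whether it is a (positive or negative) perfect cube.
Check small values of y:
  y = 0: RHS = -17 is not a perfect cube.
  y = 1: RHS = -11 is not a perfect cube.
  y = -1: RHS = -23 is not a perfect cube.
  y = 2: RHS = 31 is not a perfect cube.
  y = -2: RHS = -65 is not a perfect cube.
  y = 3: RHS = 145 is not a perfect cube.
  y = -3: RHS = -179 is not a perfect cube.
Continuing the search up to |y| = 50 finds no solutions either.
No (x, y) in the scanned range satisfies the equation.

No integer solutions with |y| ≤ 50.


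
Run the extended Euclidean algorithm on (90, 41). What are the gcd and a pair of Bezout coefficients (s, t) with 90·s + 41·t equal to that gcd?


Euclidean algorithm on (90, 41) — divide until remainder is 0:
  90 = 2 · 41 + 8
  41 = 5 · 8 + 1
  8 = 8 · 1 + 0
gcd(90, 41) = 1.
Track Bezout coefficients alongside the remainders: start with r₀ = 90 = a·1 + b·0 (s = 1, t = 0) and r₁ = 41 = a·0 + b·1 (s = 0, t = 1); each new remainder r_{k+1} = r_{k-1} − q_k·r_k inherits s_{k+1} = s_{k-1} − q_k·s_k, t_{k+1} = t_{k-1} − q_k·t_k, so r_k = a·s_k + b·t_k at every step:
  q = 2: r = 8, s = 1 − 2·0 = 1, t = 0 − 2·1 = -2  (check: 90·1 + 41·(-2) = 8)
  q = 5: r = 1, s = 0 − 5·1 = -5, t = 1 − 5·(-2) = 11  (check: 90·(-5) + 41·11 = 1)
The row with r = 1 (the gcd) gives the Bezout coefficients s = -5, t = 11.
Result: 90 · (-5) + 41 · (11) = 1.

gcd(90, 41) = 1; s = -5, t = 11 (check: 90·(-5) + 41·11 = 1).
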